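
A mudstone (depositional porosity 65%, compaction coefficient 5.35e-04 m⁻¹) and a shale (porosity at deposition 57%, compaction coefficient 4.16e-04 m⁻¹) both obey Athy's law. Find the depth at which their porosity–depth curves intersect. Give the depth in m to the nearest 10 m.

1100 m

Working in km (1 km = 1000 m; c in km⁻¹ = c in m⁻¹ × 1000):
Set φ₀ₐ e^(−cₐz) = φ₀ᵦ e^(−cᵦz) ⇒ ln(φ₀ₐ/φ₀ᵦ) = (cₐ − cᵦ)·z
z = ln(0.65/0.57) / (0.535 − 0.416) = 0.1313 / 0.119 = 1.104 km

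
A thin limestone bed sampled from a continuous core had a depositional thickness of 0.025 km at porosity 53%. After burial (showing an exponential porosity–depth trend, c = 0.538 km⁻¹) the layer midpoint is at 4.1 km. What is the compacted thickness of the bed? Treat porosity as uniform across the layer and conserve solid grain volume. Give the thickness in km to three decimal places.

Porosity at 4.1 km: φ = 0.53·exp(−0.538×4.1) = 0.0584
Solid-volume conservation: h(1−φ) = h₀(1−φ₀) ⇒ h = h₀·(1−φ₀)/(1−φ)
h = 0.025 × (1 − 0.53)/(1 − 0.0584) = 0.025 × 0.4991 = 0.0125 km

0.012 km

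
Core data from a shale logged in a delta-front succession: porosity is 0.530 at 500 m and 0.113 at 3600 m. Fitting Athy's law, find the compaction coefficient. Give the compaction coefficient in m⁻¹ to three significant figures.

Working in km (1 km = 1000 m; k in km⁻¹ = k in m⁻¹ × 1000):
Athy: φ(d) = φ₀ e^(−kd) ⇒ φ₁/φ₂ = e^{k(d₂−d₁)} ⇒ k = ln(φ₁/φ₂)/(d₂−d₁)
k = ln(0.53/0.113) / (3.6 − 0.5) = ln(4.69) / 3.1 = 1.5455 / 3.1 = 0.4985 km⁻¹

0.000499 m⁻¹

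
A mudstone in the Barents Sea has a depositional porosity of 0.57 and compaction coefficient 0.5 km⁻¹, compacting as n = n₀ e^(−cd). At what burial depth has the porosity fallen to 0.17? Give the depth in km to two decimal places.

2.42 km

Invert Athy's law: d = ln(n₀/n) / c
d = ln(0.57/0.17) / 0.5 = ln(3.353) / 0.5 = 1.2098 / 0.5 = 2.420 km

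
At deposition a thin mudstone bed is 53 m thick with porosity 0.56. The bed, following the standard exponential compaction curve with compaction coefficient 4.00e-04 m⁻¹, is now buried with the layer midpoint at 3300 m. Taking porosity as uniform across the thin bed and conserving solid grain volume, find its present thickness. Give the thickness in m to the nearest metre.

Working in km (1 km = 1000 m; β in km⁻¹ = β in m⁻¹ × 1000):
Porosity at 3.3 km: n = 0.56·exp(−0.4×3.3) = 0.1496
Solid-volume conservation: h(1−n) = h₀(1−n₀) ⇒ h = h₀·(1−n₀)/(1−n)
h = 0.053 × (1 − 0.56)/(1 − 0.1496) = 0.053 × 0.5174 = 0.0274 km

27 m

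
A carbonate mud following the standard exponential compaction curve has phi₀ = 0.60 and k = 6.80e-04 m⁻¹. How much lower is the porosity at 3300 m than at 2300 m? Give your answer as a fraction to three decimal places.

0.062

Working in km (1 km = 1000 m; k in km⁻¹ = k in m⁻¹ × 1000):
phi(2.3) = 0.6·e^(−0.68×2.3) = 0.1256
phi(3.3) = 0.6·e^(−0.68×3.3) = 0.0636
Δphi = 0.1256 − 0.0636 = 0.0620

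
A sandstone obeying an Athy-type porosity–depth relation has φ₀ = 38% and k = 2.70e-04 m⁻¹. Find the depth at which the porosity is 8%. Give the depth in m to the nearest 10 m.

5770 m

Working in km (1 km = 1000 m; k in km⁻¹ = k in m⁻¹ × 1000):
Invert Athy's law: Z = ln(φ₀/φ) / k
Z = ln(0.38/0.08) / 0.27 = ln(4.75) / 0.27 = 1.5581 / 0.27 = 5.771 km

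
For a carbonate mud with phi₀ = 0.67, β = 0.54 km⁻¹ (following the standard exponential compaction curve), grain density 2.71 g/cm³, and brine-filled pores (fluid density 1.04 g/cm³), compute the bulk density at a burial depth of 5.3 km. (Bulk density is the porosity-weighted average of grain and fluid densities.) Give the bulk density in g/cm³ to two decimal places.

Porosity at depth: phi = 0.67·exp(−0.54×5.3) = 0.67×0.0572 = 0.0383
Bulk density: ρ_b = (1−phi)ρ_g + phi·ρ_f = 0.9617×2.71 + 0.0383×1.04
       = 2.606 + 0.040 = 2.646 g/cm³

2.65 g/cm³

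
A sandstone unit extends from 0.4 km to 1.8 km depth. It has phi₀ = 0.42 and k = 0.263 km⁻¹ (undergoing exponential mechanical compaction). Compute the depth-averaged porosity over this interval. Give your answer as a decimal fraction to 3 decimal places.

⟨phi⟩ = (1/(z₂−z₁)) ∫ phi₀ e^(−kz) dz = phi₀·(e^(−k·z₁) − e^(−k·z₂)) / (k·(z₂−z₁))
e^(−0.263×0.4) = 0.9001; e^(−0.263×1.8) = 0.6229
⟨phi⟩ = 0.42 × (0.9001 − 0.6229) / (0.263 × 1.4) = 0.42 × 0.7530 = 0.3163

0.316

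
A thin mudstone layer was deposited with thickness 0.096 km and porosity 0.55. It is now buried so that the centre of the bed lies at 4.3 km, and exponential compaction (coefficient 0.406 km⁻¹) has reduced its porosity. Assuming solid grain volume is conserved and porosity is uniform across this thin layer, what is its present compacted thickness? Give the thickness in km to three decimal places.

0.048 km

Porosity at 4.3 km: phi = 0.55·exp(−0.406×4.3) = 0.0960
Solid-volume conservation: h(1−phi) = h₀(1−phi₀) ⇒ h = h₀·(1−phi₀)/(1−phi)
h = 0.096 × (1 − 0.55)/(1 − 0.0960) = 0.096 × 0.4978 = 0.0478 km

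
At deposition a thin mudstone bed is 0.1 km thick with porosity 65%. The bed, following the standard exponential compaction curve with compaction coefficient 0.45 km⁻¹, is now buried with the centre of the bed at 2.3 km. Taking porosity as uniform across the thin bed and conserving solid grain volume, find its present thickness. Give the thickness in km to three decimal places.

Porosity at 2.3 km: φ = 0.65·exp(−0.45×2.3) = 0.2309
Solid-volume conservation: h(1−φ) = h₀(1−φ₀) ⇒ h = h₀·(1−φ₀)/(1−φ)
h = 0.1 × (1 − 0.65)/(1 − 0.2309) = 0.1 × 0.4551 = 0.0455 km

0.046 km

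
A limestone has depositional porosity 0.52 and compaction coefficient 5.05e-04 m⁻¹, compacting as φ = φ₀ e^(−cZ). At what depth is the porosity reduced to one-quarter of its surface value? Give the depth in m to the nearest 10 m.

Working in km (1 km = 1000 m; c in km⁻¹ = c in m⁻¹ × 1000):
φ/φ₀ = 1/4 ⇒ exp(−c·Z) = 1/4 ⇒ Z = ln(4) / c
Z = 1.3863 / 0.505 = 2.745 km

2750 m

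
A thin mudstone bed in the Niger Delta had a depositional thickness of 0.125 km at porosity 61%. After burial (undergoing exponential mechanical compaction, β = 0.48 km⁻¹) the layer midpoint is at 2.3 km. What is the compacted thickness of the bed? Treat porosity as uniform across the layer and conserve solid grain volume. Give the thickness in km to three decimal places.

Porosity at 2.3 km: n = 0.61·exp(−0.48×2.3) = 0.2022
Solid-volume conservation: h(1−n) = h₀(1−n₀) ⇒ h = h₀·(1−n₀)/(1−n)
h = 0.125 × (1 − 0.61)/(1 − 0.2022) = 0.125 × 0.4889 = 0.0611 km

0.061 km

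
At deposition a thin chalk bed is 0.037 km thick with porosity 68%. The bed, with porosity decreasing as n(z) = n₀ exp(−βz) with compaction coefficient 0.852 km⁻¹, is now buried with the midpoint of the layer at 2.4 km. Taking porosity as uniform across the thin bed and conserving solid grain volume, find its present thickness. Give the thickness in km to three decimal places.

0.013 km

Porosity at 2.4 km: n = 0.68·exp(−0.852×2.4) = 0.0880
Solid-volume conservation: h(1−n) = h₀(1−n₀) ⇒ h = h₀·(1−n₀)/(1−n)
h = 0.037 × (1 − 0.68)/(1 − 0.0880) = 0.037 × 0.3509 = 0.0130 km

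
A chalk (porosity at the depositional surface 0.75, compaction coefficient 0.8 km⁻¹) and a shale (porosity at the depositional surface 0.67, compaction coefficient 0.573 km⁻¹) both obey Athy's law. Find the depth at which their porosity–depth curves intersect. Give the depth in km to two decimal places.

Set φ₀ₐ e^(−βₐd) = φ₀ᵦ e^(−βᵦd) ⇒ ln(φ₀ₐ/φ₀ᵦ) = (βₐ − βᵦ)·d
d = ln(0.75/0.67) / (0.8 − 0.573) = 0.1128 / 0.227 = 0.497 km

0.50 km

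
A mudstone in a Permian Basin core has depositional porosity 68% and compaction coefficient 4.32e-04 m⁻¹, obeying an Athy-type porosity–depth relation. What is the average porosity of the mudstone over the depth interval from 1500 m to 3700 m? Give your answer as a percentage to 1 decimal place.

23.0%

Working in km (1 km = 1000 m; k in km⁻¹ = k in m⁻¹ × 1000):
⟨n⟩ = (1/(Z₂−Z₁)) ∫ n₀ e^(−kZ) dZ = n₀·(e^(−k·Z₁) − e^(−k·Z₂)) / (k·(Z₂−Z₁))
e^(−0.432×1.5) = 0.5231; e^(−0.432×3.7) = 0.2022
⟨n⟩ = 0.68 × (0.5231 − 0.2022) / (0.432 × 2.2) = 0.68 × 0.3376 = 0.2296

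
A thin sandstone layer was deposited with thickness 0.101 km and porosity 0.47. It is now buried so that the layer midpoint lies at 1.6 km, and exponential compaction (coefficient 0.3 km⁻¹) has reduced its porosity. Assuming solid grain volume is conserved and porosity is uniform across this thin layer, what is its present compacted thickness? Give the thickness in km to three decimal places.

0.075 km

Porosity at 1.6 km: phi = 0.47·exp(−0.3×1.6) = 0.2908
Solid-volume conservation: h(1−phi) = h₀(1−phi₀) ⇒ h = h₀·(1−phi₀)/(1−phi)
h = 0.101 × (1 − 0.47)/(1 − 0.2908) = 0.101 × 0.7474 = 0.0755 km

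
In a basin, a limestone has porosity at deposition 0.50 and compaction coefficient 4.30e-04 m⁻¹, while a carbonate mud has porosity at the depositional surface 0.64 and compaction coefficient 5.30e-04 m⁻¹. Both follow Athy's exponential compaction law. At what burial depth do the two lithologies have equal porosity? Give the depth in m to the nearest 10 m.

Working in km (1 km = 1000 m; k in km⁻¹ = k in m⁻¹ × 1000):
Set phi₀ₐ e^(−kₐd) = phi₀ᵦ e^(−kᵦd) ⇒ ln(phi₀ₐ/phi₀ᵦ) = (kₐ − kᵦ)·d
d = ln(0.5/0.64) / (0.43 − 0.53) = -0.2469 / -0.1 = 2.469 km

2470 m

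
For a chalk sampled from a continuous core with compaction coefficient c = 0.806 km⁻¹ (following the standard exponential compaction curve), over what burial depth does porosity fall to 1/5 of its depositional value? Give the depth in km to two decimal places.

n/n₀ = 1/5 ⇒ exp(−c·Z) = 1/5 ⇒ Z = ln(5) / c
Z = 1.6094 / 0.806 = 1.997 km

2.00 km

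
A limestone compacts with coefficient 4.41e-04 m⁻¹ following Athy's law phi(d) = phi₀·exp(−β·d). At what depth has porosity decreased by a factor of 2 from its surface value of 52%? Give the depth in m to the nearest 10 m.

1570 m

Working in km (1 km = 1000 m; β in km⁻¹ = β in m⁻¹ × 1000):
phi/phi₀ = 1/2 ⇒ exp(−β·d) = 1/2 ⇒ d = ln(2) / β
d = 0.6931 / 0.441 = 1.572 km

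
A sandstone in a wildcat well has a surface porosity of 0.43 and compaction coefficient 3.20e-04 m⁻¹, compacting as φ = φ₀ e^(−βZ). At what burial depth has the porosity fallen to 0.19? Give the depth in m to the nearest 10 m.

2550 m

Working in km (1 km = 1000 m; β in km⁻¹ = β in m⁻¹ × 1000):
Invert Athy's law: Z = ln(φ₀/φ) / β
Z = ln(0.43/0.19) / 0.32 = ln(2.263) / 0.32 = 0.8168 / 0.32 = 2.552 km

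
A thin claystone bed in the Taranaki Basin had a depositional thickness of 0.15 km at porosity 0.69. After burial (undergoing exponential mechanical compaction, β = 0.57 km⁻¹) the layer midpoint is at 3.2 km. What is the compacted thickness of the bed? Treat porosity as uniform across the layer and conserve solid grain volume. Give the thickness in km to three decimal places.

0.052 km

Porosity at 3.2 km: φ = 0.69·exp(−0.57×3.2) = 0.1114
Solid-volume conservation: h(1−φ) = h₀(1−φ₀) ⇒ h = h₀·(1−φ₀)/(1−φ)
h = 0.15 × (1 − 0.69)/(1 − 0.1114) = 0.15 × 0.3488 = 0.0523 km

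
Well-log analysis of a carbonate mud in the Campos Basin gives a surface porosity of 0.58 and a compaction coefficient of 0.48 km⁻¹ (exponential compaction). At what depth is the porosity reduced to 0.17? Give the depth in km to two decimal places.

2.56 km

Invert Athy's law: z = ln(phi₀/phi) / β
z = ln(0.58/0.17) / 0.48 = ln(3.412) / 0.48 = 1.2272 / 0.48 = 2.557 km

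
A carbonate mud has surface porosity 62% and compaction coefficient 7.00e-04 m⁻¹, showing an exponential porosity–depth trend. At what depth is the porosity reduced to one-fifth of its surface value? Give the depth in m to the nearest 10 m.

Working in km (1 km = 1000 m; β in km⁻¹ = β in m⁻¹ × 1000):
n/n₀ = 1/5 ⇒ exp(−β·z) = 1/5 ⇒ z = ln(5) / β
z = 1.6094 / 0.7 = 2.299 km

2300 m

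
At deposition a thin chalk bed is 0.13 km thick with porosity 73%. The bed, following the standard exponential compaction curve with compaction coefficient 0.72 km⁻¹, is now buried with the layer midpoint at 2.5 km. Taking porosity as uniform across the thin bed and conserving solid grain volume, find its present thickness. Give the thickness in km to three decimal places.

0.040 km

Porosity at 2.5 km: phi = 0.73·exp(−0.72×2.5) = 0.1207
Solid-volume conservation: h(1−phi) = h₀(1−phi₀) ⇒ h = h₀·(1−phi₀)/(1−phi)
h = 0.13 × (1 − 0.73)/(1 − 0.1207) = 0.13 × 0.3071 = 0.0399 km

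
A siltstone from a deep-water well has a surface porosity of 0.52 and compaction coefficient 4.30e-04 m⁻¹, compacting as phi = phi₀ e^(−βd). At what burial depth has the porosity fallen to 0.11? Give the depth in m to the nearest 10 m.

3610 m

Working in km (1 km = 1000 m; β in km⁻¹ = β in m⁻¹ × 1000):
Invert Athy's law: d = ln(phi₀/phi) / β
d = ln(0.52/0.11) / 0.43 = ln(4.727) / 0.43 = 1.5533 / 0.43 = 3.612 km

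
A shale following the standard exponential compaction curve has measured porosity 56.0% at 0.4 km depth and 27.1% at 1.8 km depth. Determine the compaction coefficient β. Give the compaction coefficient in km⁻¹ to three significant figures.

Athy: φ(Z) = φ₀ e^(−βZ) ⇒ φ₁/φ₂ = e^{β(Z₂−Z₁)} ⇒ β = ln(φ₁/φ₂)/(Z₂−Z₁)
β = ln(0.56/0.271) / (1.8 − 0.4) = ln(2.066) / 1.4 = 0.7258 / 1.4 = 0.5184 km⁻¹

0.518 km⁻¹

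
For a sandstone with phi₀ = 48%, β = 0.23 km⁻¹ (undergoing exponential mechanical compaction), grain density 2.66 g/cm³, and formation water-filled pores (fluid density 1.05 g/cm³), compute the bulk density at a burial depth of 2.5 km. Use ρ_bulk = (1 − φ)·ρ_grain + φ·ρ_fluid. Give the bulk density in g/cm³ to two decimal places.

Porosity at depth: phi = 0.48·exp(−0.23×2.5) = 0.48×0.5627 = 0.2701
Bulk density: ρ_b = (1−phi)ρ_g + phi·ρ_f = 0.7299×2.66 + 0.2701×1.05
       = 1.942 + 0.284 = 2.225 g/cm³

2.23 g/cm³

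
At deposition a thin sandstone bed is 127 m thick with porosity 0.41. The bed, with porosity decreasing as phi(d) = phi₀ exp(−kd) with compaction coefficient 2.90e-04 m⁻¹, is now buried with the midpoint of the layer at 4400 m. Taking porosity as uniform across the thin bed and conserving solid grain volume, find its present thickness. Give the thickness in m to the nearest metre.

Working in km (1 km = 1000 m; k in km⁻¹ = k in m⁻¹ × 1000):
Porosity at 4.4 km: phi = 0.41·exp(−0.29×4.4) = 0.1145
Solid-volume conservation: h(1−phi) = h₀(1−phi₀) ⇒ h = h₀·(1−phi₀)/(1−phi)
h = 0.127 × (1 − 0.41)/(1 − 0.1145) = 0.127 × 0.6663 = 0.0846 km

85 m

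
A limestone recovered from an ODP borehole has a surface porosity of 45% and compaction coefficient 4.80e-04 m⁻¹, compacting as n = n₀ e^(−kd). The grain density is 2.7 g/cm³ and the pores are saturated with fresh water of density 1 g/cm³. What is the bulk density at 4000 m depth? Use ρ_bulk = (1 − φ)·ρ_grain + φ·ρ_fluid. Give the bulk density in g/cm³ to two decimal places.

Working in km (1 km = 1000 m; k in km⁻¹ = k in m⁻¹ × 1000):
Porosity at depth: n = 0.45·exp(−0.48×4) = 0.45×0.1466 = 0.0660
Bulk density: ρ_b = (1−n)ρ_g + n·ρ_f = 0.9340×2.7 + 0.0660×1
       = 2.522 + 0.066 = 2.588 g/cm³

2.59 g/cm³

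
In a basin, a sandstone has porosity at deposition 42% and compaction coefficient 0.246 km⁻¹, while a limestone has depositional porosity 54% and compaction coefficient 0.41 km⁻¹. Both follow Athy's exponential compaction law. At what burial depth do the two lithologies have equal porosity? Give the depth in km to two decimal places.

1.53 km

Set phi₀ₐ e^(−kₐd) = phi₀ᵦ e^(−kᵦd) ⇒ ln(phi₀ₐ/phi₀ᵦ) = (kₐ − kᵦ)·d
d = ln(0.42/0.54) / (0.246 − 0.41) = -0.2513 / -0.164 = 1.532 km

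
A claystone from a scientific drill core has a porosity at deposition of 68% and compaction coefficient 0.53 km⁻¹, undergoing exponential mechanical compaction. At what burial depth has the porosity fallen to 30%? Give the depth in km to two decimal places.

1.54 km

Invert Athy's law: z = ln(φ₀/φ) / k
z = ln(0.68/0.3) / 0.53 = ln(2.267) / 0.53 = 0.8183 / 0.53 = 1.544 km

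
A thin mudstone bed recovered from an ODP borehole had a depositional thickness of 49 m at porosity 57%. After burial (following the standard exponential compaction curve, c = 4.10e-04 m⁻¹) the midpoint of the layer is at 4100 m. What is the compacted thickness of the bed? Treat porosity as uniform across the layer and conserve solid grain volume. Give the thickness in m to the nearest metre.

Working in km (1 km = 1000 m; c in km⁻¹ = c in m⁻¹ × 1000):
Porosity at 4.1 km: phi = 0.57·exp(−0.41×4.1) = 0.1061
Solid-volume conservation: h(1−phi) = h₀(1−phi₀) ⇒ h = h₀·(1−phi₀)/(1−phi)
h = 0.049 × (1 − 0.57)/(1 − 0.1061) = 0.049 × 0.4811 = 0.0236 km

24 m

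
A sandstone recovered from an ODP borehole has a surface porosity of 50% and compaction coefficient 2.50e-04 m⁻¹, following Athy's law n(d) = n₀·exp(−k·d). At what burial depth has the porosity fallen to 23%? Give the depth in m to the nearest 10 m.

Working in km (1 km = 1000 m; k in km⁻¹ = k in m⁻¹ × 1000):
Invert Athy's law: d = ln(n₀/n) / k
d = ln(0.5/0.23) / 0.25 = ln(2.174) / 0.25 = 0.7765 / 0.25 = 3.106 km

3110 m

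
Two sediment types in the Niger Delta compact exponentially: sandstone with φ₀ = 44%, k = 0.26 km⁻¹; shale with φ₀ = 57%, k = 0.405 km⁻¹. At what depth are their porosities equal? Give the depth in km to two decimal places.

1.79 km

Set φ₀ₐ e^(−kₐZ) = φ₀ᵦ e^(−kᵦZ) ⇒ ln(φ₀ₐ/φ₀ᵦ) = (kₐ − kᵦ)·Z
Z = ln(0.44/0.57) / (0.26 − 0.405) = -0.2589 / -0.145 = 1.785 km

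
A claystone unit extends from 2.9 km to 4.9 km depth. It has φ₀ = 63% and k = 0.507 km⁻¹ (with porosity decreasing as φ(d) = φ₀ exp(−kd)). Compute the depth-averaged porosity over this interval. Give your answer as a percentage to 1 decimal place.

⟨φ⟩ = (1/(d₂−d₁)) ∫ φ₀ e^(−kd) dd = φ₀·(e^(−k·d₁) − e^(−k·d₂)) / (k·(d₂−d₁))
e^(−0.507×2.9) = 0.2299; e^(−0.507×4.9) = 0.0834
⟨φ⟩ = 0.63 × (0.2299 − 0.0834) / (0.507 × 2) = 0.63 × 0.1445 = 0.0910

9.1%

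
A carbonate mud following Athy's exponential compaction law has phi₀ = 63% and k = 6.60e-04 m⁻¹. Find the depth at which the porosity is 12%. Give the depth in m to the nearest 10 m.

Working in km (1 km = 1000 m; k in km⁻¹ = k in m⁻¹ × 1000):
Invert Athy's law: z = ln(phi₀/phi) / k
z = ln(0.63/0.12) / 0.66 = ln(5.25) / 0.66 = 1.6582 / 0.66 = 2.512 km

2510 m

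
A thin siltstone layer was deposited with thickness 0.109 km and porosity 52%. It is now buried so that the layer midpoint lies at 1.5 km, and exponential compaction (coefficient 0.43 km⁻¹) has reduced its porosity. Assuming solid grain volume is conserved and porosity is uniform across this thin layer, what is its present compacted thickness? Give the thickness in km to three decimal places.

Porosity at 1.5 km: φ = 0.52·exp(−0.43×1.5) = 0.2728
Solid-volume conservation: h(1−φ) = h₀(1−φ₀) ⇒ h = h₀·(1−φ₀)/(1−φ)
h = 0.109 × (1 − 0.52)/(1 − 0.2728) = 0.109 × 0.6601 = 0.0719 km

0.072 km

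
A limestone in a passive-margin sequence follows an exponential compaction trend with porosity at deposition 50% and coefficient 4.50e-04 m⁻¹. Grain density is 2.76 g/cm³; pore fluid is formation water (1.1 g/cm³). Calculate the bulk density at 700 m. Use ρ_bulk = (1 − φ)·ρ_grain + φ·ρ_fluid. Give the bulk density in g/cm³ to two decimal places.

Working in km (1 km = 1000 m; β in km⁻¹ = β in m⁻¹ × 1000):
Porosity at depth: φ = 0.5·exp(−0.45×0.7) = 0.5×0.7298 = 0.3649
Bulk density: ρ_b = (1−φ)ρ_g + φ·ρ_f = 0.6351×2.76 + 0.3649×1.1
       = 1.753 + 0.401 = 2.154 g/cm³

2.15 g/cm³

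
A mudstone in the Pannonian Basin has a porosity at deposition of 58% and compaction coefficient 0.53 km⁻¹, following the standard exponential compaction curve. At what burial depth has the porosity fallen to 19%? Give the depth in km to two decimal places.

2.11 km

Invert Athy's law: Z = ln(φ₀/φ) / k
Z = ln(0.58/0.19) / 0.53 = ln(3.053) / 0.53 = 1.1160 / 0.53 = 2.106 km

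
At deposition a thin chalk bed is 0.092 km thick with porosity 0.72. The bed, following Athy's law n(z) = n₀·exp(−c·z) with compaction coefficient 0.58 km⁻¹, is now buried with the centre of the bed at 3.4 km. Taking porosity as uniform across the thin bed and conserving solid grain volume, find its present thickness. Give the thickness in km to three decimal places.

Porosity at 3.4 km: n = 0.72·exp(−0.58×3.4) = 0.1002
Solid-volume conservation: h(1−n) = h₀(1−n₀) ⇒ h = h₀·(1−n₀)/(1−n)
h = 0.092 × (1 − 0.72)/(1 − 0.1002) = 0.092 × 0.3112 = 0.0286 km

0.029 km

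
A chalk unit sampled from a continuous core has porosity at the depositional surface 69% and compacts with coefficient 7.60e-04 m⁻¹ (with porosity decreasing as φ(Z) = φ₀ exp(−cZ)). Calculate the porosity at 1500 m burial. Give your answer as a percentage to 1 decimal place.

22.1%

Working in km (1 km = 1000 m; c in km⁻¹ = c in m⁻¹ × 1000):
φ = φ₀·exp(−c·Z) = 0.69 × exp(−0.76 × 1.5) = 0.69 × exp(−1.14)
  = 0.69 × 0.3198 = 0.2207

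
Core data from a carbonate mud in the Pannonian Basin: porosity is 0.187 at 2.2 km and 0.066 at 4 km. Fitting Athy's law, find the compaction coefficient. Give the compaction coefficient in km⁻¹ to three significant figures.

Athy: n(d) = n₀ e^(−kd) ⇒ n₁/n₂ = e^{k(d₂−d₁)} ⇒ k = ln(n₁/n₂)/(d₂−d₁)
k = ln(0.187/0.066) / (4 − 2.2) = ln(2.833) / 1.8 = 1.0415 / 1.8 = 0.5786 km⁻¹

0.579 km⁻¹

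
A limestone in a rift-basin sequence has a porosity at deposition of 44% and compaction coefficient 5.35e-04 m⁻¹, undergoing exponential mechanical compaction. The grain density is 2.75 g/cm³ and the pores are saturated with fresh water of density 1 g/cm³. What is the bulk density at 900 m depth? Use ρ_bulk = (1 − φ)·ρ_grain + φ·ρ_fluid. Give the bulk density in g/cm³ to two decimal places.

2.27 g/cm³

Working in km (1 km = 1000 m; c in km⁻¹ = c in m⁻¹ × 1000):
Porosity at depth: n = 0.44·exp(−0.535×0.9) = 0.44×0.6179 = 0.2719
Bulk density: ρ_b = (1−n)ρ_g + n·ρ_f = 0.7281×2.75 + 0.2719×1
       = 2.002 + 0.272 = 2.274 g/cm³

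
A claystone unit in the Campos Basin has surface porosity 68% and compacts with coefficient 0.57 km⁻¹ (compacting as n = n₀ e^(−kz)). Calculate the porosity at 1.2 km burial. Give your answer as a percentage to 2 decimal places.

34.31%

n = n₀·exp(−k·z) = 0.68 × exp(−0.57 × 1.2) = 0.68 × exp(−0.684)
  = 0.68 × 0.5046 = 0.3431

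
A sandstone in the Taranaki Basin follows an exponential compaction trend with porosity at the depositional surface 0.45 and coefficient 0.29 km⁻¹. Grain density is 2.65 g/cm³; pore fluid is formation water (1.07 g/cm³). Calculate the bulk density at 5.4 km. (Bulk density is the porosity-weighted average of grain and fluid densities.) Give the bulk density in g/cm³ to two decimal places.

Porosity at depth: phi = 0.45·exp(−0.29×5.4) = 0.45×0.2089 = 0.0940
Bulk density: ρ_b = (1−phi)ρ_g + phi·ρ_f = 0.9060×2.65 + 0.0940×1.07
       = 2.401 + 0.101 = 2.501 g/cm³

2.50 g/cm³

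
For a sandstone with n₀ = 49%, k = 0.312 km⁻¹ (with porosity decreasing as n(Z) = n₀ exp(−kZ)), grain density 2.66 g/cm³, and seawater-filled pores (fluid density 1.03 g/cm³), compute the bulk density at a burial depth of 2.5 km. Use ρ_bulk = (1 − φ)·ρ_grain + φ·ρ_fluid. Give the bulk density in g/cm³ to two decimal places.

2.29 g/cm³

Porosity at depth: n = 0.49·exp(−0.312×2.5) = 0.49×0.4584 = 0.2246
Bulk density: ρ_b = (1−n)ρ_g + n·ρ_f = 0.7754×2.66 + 0.2246×1.03
       = 2.063 + 0.231 = 2.294 g/cm³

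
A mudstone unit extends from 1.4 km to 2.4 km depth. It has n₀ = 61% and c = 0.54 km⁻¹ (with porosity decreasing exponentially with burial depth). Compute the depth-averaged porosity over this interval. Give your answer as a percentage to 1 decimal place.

⟨n⟩ = (1/(z₂−z₁)) ∫ n₀ e^(−cz) dz = n₀·(e^(−c·z₁) − e^(−c·z₂)) / (c·(z₂−z₁))
e^(−0.54×1.4) = 0.4695; e^(−0.54×2.4) = 0.2736
⟨n⟩ = 0.61 × (0.4695 − 0.2736) / (0.54 × 1) = 0.61 × 0.3628 = 0.2213

22.1%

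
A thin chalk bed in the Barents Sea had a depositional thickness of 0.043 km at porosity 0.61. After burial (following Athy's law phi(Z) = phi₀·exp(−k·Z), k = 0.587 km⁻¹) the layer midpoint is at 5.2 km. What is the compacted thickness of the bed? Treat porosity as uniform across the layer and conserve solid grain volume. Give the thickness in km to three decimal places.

0.017 km

Porosity at 5.2 km: phi = 0.61·exp(−0.587×5.2) = 0.0288
Solid-volume conservation: h(1−phi) = h₀(1−phi₀) ⇒ h = h₀·(1−phi₀)/(1−phi)
h = 0.043 × (1 − 0.61)/(1 − 0.0288) = 0.043 × 0.4016 = 0.0173 km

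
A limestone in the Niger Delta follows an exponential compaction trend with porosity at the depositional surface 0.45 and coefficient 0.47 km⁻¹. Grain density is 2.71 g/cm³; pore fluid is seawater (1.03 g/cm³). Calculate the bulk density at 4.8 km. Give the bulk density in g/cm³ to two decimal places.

2.63 g/cm³

Porosity at depth: phi = 0.45·exp(−0.47×4.8) = 0.45×0.1048 = 0.0471
Bulk density: ρ_b = (1−phi)ρ_g + phi·ρ_f = 0.9529×2.71 + 0.0471×1.03
       = 2.582 + 0.049 = 2.631 g/cm³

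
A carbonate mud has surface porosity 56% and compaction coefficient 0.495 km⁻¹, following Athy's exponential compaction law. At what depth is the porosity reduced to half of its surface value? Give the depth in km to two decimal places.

1.40 km

n/n₀ = 1/2 ⇒ exp(−β·d) = 1/2 ⇒ d = ln(2) / β
d = 0.6931 / 0.495 = 1.400 km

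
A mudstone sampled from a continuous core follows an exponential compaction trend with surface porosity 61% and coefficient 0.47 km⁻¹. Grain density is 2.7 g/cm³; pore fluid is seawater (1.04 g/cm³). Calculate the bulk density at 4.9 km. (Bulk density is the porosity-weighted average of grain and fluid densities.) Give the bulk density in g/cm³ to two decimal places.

2.60 g/cm³

Porosity at depth: phi = 0.61·exp(−0.47×4.9) = 0.61×0.1000 = 0.0610
Bulk density: ρ_b = (1−phi)ρ_g + phi·ρ_f = 0.9390×2.7 + 0.0610×1.04
       = 2.535 + 0.063 = 2.599 g/cm³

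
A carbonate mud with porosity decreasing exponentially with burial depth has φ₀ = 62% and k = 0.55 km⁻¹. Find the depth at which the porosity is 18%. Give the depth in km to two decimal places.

2.25 km

Invert Athy's law: d = ln(φ₀/φ) / k
d = ln(0.62/0.18) / 0.55 = ln(3.444) / 0.55 = 1.2368 / 0.55 = 2.249 km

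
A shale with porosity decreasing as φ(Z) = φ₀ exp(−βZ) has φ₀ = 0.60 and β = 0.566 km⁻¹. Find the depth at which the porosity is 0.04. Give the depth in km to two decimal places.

4.78 km

Invert Athy's law: Z = ln(φ₀/φ) / β
Z = ln(0.6/0.04) / 0.566 = ln(15) / 0.566 = 2.7081 / 0.566 = 4.785 km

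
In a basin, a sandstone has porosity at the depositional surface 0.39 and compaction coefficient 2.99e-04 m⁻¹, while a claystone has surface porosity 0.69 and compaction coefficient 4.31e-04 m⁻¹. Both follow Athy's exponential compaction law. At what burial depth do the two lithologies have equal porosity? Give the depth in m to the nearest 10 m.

4320 m

Working in km (1 km = 1000 m; β in km⁻¹ = β in m⁻¹ × 1000):
Set φ₀ₐ e^(−βₐd) = φ₀ᵦ e^(−βᵦd) ⇒ ln(φ₀ₐ/φ₀ᵦ) = (βₐ − βᵦ)·d
d = ln(0.39/0.69) / (0.299 − 0.431) = -0.5705 / -0.132 = 4.322 km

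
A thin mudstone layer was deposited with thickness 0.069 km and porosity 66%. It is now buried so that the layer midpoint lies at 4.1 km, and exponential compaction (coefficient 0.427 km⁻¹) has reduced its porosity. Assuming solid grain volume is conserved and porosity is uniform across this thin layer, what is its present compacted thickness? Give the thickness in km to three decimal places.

Porosity at 4.1 km: φ = 0.66·exp(−0.427×4.1) = 0.1146
Solid-volume conservation: h(1−φ) = h₀(1−φ₀) ⇒ h = h₀·(1−φ₀)/(1−φ)
h = 0.069 × (1 − 0.66)/(1 − 0.1146) = 0.069 × 0.3840 = 0.0265 km

0.026 km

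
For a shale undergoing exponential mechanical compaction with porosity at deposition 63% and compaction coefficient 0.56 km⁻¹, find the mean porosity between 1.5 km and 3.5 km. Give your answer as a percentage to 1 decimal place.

⟨φ⟩ = (1/(Z₂−Z₁)) ∫ φ₀ e^(−cZ) dZ = φ₀·(e^(−c·Z₁) − e^(−c·Z₂)) / (c·(Z₂−Z₁))
e^(−0.56×1.5) = 0.4317; e^(−0.56×3.5) = 0.1409
⟨φ⟩ = 0.63 × (0.4317 − 0.1409) / (0.56 × 2) = 0.63 × 0.2597 = 0.1636

16.4%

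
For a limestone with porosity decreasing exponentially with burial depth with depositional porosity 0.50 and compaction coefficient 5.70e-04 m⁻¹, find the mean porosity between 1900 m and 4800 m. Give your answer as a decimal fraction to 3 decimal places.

0.083

Working in km (1 km = 1000 m; k in km⁻¹ = k in m⁻¹ × 1000):
⟨φ⟩ = (1/(Z₂−Z₁)) ∫ φ₀ e^(−kZ) dZ = φ₀·(e^(−k·Z₁) − e^(−k·Z₂)) / (k·(Z₂−Z₁))
e^(−0.57×1.9) = 0.3386; e^(−0.57×4.8) = 0.0648
⟨φ⟩ = 0.5 × (0.3386 − 0.0648) / (0.57 × 2.9) = 0.5 × 0.1656 = 0.0828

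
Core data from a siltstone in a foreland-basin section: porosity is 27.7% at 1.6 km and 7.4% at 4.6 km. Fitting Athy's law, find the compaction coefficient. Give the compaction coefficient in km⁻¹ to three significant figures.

0.440 km⁻¹

Athy: φ(Z) = φ₀ e^(−cZ) ⇒ φ₁/φ₂ = e^{c(Z₂−Z₁)} ⇒ c = ln(φ₁/φ₂)/(Z₂−Z₁)
c = ln(0.277/0.074) / (4.6 − 1.6) = ln(3.743) / 3 = 1.3200 / 3 = 0.44 km⁻¹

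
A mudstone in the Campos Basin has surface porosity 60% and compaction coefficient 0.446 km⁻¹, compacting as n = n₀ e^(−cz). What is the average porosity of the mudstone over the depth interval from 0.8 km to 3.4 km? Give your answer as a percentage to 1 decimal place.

24.9%

⟨n⟩ = (1/(z₂−z₁)) ∫ n₀ e^(−cz) dz = n₀·(e^(−c·z₁) − e^(−c·z₂)) / (c·(z₂−z₁))
e^(−0.446×0.8) = 0.6999; e^(−0.446×3.4) = 0.2195
⟨n⟩ = 0.6 × (0.6999 − 0.2195) / (0.446 × 2.6) = 0.6 × 0.4143 = 0.2486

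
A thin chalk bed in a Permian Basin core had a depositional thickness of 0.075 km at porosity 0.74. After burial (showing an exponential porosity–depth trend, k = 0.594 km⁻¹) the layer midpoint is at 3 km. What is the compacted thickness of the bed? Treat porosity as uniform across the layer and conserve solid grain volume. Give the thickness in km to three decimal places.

Porosity at 3 km: n = 0.74·exp(−0.594×3) = 0.1245
Solid-volume conservation: h(1−n) = h₀(1−n₀) ⇒ h = h₀·(1−n₀)/(1−n)
h = 0.075 × (1 − 0.74)/(1 − 0.1245) = 0.075 × 0.2970 = 0.0223 km

0.022 km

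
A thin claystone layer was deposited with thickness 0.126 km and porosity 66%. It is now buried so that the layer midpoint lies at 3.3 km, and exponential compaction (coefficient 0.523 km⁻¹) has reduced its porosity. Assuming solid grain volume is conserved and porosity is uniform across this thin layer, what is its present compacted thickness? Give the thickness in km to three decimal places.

Porosity at 3.3 km: φ = 0.66·exp(−0.523×3.3) = 0.1175
Solid-volume conservation: h(1−φ) = h₀(1−φ₀) ⇒ h = h₀·(1−φ₀)/(1−φ)
h = 0.126 × (1 − 0.66)/(1 − 0.1175) = 0.126 × 0.3853 = 0.0485 km

0.049 km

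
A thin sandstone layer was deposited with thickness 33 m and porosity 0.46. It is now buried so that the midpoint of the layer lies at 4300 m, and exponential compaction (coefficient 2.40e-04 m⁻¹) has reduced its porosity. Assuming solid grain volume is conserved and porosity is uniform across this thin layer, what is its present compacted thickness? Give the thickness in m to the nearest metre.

Working in km (1 km = 1000 m; c in km⁻¹ = c in m⁻¹ × 1000):
Porosity at 4.3 km: phi = 0.46·exp(−0.24×4.3) = 0.1639
Solid-volume conservation: h(1−phi) = h₀(1−phi₀) ⇒ h = h₀·(1−phi₀)/(1−phi)
h = 0.033 × (1 − 0.46)/(1 − 0.1639) = 0.033 × 0.6459 = 0.0213 km

21 m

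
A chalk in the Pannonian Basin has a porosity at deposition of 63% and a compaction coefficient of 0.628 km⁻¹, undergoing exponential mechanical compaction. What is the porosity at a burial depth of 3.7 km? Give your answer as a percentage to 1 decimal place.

φ = φ₀·exp(−β·d) = 0.63 × exp(−0.628 × 3.7) = 0.63 × exp(−2.324)
  = 0.63 × 0.0979 = 0.0617

6.2%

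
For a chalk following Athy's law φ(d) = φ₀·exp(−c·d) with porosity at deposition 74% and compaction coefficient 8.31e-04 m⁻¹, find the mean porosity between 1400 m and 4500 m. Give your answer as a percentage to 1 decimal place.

Working in km (1 km = 1000 m; c in km⁻¹ = c in m⁻¹ × 1000):
⟨φ⟩ = (1/(d₂−d₁)) ∫ φ₀ e^(−cd) dd = φ₀·(e^(−c·d₁) − e^(−c·d₂)) / (c·(d₂−d₁))
e^(−0.831×1.4) = 0.3124; e^(−0.831×4.5) = 0.0238
⟨φ⟩ = 0.74 × (0.3124 − 0.0238) / (0.831 × 3.1) = 0.74 × 0.1121 = 0.0829

8.3%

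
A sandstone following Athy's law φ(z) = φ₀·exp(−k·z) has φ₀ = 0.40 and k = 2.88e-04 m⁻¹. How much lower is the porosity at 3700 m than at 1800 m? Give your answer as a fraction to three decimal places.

Working in km (1 km = 1000 m; k in km⁻¹ = k in m⁻¹ × 1000):
φ(1.8) = 0.4·e^(−0.288×1.8) = 0.2382
φ(3.7) = 0.4·e^(−0.288×3.7) = 0.1378
Δφ = 0.2382 − 0.1378 = 0.1004

0.100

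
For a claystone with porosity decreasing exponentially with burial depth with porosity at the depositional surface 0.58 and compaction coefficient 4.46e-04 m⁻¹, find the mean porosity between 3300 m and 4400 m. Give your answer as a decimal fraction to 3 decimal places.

Working in km (1 km = 1000 m; k in km⁻¹ = k in m⁻¹ × 1000):
⟨n⟩ = (1/(d₂−d₁)) ∫ n₀ e^(−kd) dd = n₀·(e^(−k·d₁) − e^(−k·d₂)) / (k·(d₂−d₁))
e^(−0.446×3.3) = 0.2295; e^(−0.446×4.4) = 0.1405
⟨n⟩ = 0.58 × (0.2295 − 0.1405) / (0.446 × 1.1) = 0.58 × 0.1814 = 0.1052

0.105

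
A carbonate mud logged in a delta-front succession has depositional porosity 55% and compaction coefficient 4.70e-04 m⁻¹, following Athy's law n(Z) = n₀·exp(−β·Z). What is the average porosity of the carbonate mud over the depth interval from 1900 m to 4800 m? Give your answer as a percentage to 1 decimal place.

Working in km (1 km = 1000 m; β in km⁻¹ = β in m⁻¹ × 1000):
⟨n⟩ = (1/(Z₂−Z₁)) ∫ n₀ e^(−βZ) dZ = n₀·(e^(−β·Z₁) − e^(−β·Z₂)) / (β·(Z₂−Z₁))
e^(−0.47×1.9) = 0.4094; e^(−0.47×4.8) = 0.1048
⟨n⟩ = 0.55 × (0.4094 − 0.1048) / (0.47 × 2.9) = 0.55 × 0.2235 = 0.1229

12.3%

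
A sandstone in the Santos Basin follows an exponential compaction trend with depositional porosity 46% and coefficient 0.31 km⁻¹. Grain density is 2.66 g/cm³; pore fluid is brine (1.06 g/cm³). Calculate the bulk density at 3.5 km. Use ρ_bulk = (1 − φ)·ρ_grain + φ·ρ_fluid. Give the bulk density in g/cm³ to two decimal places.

2.41 g/cm³

Porosity at depth: φ = 0.46·exp(−0.31×3.5) = 0.46×0.3379 = 0.1554
Bulk density: ρ_b = (1−φ)ρ_g + φ·ρ_f = 0.8446×2.66 + 0.1554×1.06
       = 2.247 + 0.165 = 2.411 g/cm³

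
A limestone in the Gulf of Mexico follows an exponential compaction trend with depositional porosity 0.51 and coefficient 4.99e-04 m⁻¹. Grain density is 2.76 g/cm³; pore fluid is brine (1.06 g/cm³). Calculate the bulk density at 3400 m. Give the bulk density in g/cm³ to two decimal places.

Working in km (1 km = 1000 m; k in km⁻¹ = k in m⁻¹ × 1000):
Porosity at depth: φ = 0.51·exp(−0.499×3.4) = 0.51×0.1833 = 0.0935
Bulk density: ρ_b = (1−φ)ρ_g + φ·ρ_f = 0.9065×2.76 + 0.0935×1.06
       = 2.502 + 0.099 = 2.601 g/cm³

2.60 g/cm³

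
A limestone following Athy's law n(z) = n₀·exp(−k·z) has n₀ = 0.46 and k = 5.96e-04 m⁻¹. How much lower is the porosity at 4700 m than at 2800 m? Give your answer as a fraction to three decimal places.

0.059

Working in km (1 km = 1000 m; k in km⁻¹ = k in m⁻¹ × 1000):
n(2.8) = 0.46·e^(−0.596×2.8) = 0.0867
n(4.7) = 0.46·e^(−0.596×4.7) = 0.0279
Δn = 0.0867 − 0.0279 = 0.0588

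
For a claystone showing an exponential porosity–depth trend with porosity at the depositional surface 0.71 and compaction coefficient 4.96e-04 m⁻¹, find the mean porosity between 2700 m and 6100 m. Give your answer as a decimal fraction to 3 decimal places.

Working in km (1 km = 1000 m; k in km⁻¹ = k in m⁻¹ × 1000):
⟨phi⟩ = (1/(z₂−z₁)) ∫ phi₀ e^(−kz) dz = phi₀·(e^(−k·z₁) − e^(−k·z₂)) / (k·(z₂−z₁))
e^(−0.496×2.7) = 0.2621; e^(−0.496×6.1) = 0.0485
⟨phi⟩ = 0.71 × (0.2621 − 0.0485) / (0.496 × 3.4) = 0.71 × 0.1266 = 0.0899

0.090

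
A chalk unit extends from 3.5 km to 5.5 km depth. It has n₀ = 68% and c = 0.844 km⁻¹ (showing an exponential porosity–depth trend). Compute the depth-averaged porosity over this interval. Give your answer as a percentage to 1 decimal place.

1.7%

⟨n⟩ = (1/(Z₂−Z₁)) ∫ n₀ e^(−cZ) dZ = n₀·(e^(−c·Z₁) − e^(−c·Z₂)) / (c·(Z₂−Z₁))
e^(−0.844×3.5) = 0.0521; e^(−0.844×5.5) = 0.0096
⟨n⟩ = 0.68 × (0.0521 − 0.0096) / (0.844 × 2) = 0.68 × 0.0252 = 0.0171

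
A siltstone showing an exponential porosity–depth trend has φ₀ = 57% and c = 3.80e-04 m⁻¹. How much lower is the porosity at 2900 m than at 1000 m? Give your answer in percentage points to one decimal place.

Working in km (1 km = 1000 m; c in km⁻¹ = c in m⁻¹ × 1000):
φ(1) = 0.57·e^(−0.38×1) = 0.3898
φ(2.9) = 0.57·e^(−0.38×2.9) = 0.1894
Δφ = 0.3898 − 0.1894 = 0.2004

20.0 percentage points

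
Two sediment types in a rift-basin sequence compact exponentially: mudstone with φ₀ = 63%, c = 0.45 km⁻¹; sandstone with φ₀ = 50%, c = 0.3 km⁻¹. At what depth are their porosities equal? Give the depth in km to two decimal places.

1.54 km

Set φ₀ₐ e^(−cₐz) = φ₀ᵦ e^(−cᵦz) ⇒ ln(φ₀ₐ/φ₀ᵦ) = (cₐ − cᵦ)·z
z = ln(0.63/0.5) / (0.45 − 0.3) = 0.2311 / 0.15 = 1.541 km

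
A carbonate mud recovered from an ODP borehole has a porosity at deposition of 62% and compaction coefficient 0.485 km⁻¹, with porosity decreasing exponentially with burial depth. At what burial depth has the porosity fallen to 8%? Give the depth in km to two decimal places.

4.22 km

Invert Athy's law: d = ln(φ₀/φ) / β
d = ln(0.62/0.08) / 0.485 = ln(7.75) / 0.485 = 2.0477 / 0.485 = 4.222 km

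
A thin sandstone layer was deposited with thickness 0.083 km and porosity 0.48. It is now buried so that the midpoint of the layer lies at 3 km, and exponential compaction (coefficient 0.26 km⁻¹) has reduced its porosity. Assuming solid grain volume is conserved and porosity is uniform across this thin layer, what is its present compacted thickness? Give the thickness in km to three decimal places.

Porosity at 3 km: n = 0.48·exp(−0.26×3) = 0.2200
Solid-volume conservation: h(1−n) = h₀(1−n₀) ⇒ h = h₀·(1−n₀)/(1−n)
h = 0.083 × (1 − 0.48)/(1 − 0.2200) = 0.083 × 0.6667 = 0.0553 km

0.055 km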